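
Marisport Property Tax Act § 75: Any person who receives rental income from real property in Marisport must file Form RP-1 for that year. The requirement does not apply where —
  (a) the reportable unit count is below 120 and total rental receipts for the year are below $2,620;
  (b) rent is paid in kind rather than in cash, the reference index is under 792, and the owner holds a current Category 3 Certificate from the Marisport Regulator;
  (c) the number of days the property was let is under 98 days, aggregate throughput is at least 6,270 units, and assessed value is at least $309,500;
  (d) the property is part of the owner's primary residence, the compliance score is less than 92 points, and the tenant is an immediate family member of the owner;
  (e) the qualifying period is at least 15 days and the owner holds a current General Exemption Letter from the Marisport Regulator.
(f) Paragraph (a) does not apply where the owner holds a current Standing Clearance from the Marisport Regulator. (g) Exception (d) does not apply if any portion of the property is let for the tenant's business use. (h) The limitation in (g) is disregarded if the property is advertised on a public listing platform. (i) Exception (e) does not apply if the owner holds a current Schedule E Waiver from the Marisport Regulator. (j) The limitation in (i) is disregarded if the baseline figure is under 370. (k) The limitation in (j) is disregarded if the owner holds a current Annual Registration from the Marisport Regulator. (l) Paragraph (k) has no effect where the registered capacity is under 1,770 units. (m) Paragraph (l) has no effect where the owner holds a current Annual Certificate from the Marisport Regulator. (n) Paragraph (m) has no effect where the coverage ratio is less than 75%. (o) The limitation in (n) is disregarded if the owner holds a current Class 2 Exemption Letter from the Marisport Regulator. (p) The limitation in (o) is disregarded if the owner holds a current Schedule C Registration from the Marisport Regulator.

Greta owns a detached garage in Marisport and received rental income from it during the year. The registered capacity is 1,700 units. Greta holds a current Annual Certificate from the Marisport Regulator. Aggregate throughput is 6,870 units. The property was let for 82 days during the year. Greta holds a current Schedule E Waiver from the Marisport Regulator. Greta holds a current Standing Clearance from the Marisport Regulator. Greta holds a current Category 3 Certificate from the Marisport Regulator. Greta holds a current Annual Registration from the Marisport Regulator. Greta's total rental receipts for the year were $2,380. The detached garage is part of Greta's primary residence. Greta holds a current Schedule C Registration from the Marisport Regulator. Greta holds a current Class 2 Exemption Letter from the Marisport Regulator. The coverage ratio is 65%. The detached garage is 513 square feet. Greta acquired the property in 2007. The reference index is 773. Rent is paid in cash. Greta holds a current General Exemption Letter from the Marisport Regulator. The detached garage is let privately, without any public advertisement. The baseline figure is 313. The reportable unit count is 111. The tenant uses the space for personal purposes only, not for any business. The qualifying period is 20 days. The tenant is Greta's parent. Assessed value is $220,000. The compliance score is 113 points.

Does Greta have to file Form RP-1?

No — exception (e) applies; Greta is not required to file Form RP-1.

Exception (a) is satisfied on its face — the reportable unit count is 111, below the 120 limit; total rental receipts for the year are $2,380, below the $2,620 limit. Turning to paragraph (f): (f) is engaged — a current Standing Clearance is held. So (a) is unavailable.
Exception (b) fails — rent is paid in cash.
Exception (c) requires that assessed value is at least $309,500; but assessed value is $220,000, short of $309,500, so (c) is unavailable.
Exception (d) requires that the compliance score is less than 92 points; but the compliance score is 113 points, not less than 92 points, so (d) is unavailable.
Exception (e) is satisfied on its face — the qualifying period is 20 days, meeting the 15 days threshold; a current General Exemption Letter is held. Considering the limiting provisions: (i) is triggered (a current Schedule E Waiver is held), but is overridden by (j): (j) operates against (i): the baseline figure is 313, under the 370 limit. (k) would limit (j) — a current Annual Registration is held — but (l) sets (k) aside: (l) operates against (k): the registered capacity is 1,700 units, under the 1,770 units limit. (m) applies (a current Annual Certificate is held), but is itself disapplied by (n): (n) operates against (m): the coverage ratio is 65%, less than the 75% limit. (o) is engaged (a current Class 2 Exemption Letter is held), but is itself disapplied by (p): (p) is engaged — a current Schedule C Registration is held. (e) remains available.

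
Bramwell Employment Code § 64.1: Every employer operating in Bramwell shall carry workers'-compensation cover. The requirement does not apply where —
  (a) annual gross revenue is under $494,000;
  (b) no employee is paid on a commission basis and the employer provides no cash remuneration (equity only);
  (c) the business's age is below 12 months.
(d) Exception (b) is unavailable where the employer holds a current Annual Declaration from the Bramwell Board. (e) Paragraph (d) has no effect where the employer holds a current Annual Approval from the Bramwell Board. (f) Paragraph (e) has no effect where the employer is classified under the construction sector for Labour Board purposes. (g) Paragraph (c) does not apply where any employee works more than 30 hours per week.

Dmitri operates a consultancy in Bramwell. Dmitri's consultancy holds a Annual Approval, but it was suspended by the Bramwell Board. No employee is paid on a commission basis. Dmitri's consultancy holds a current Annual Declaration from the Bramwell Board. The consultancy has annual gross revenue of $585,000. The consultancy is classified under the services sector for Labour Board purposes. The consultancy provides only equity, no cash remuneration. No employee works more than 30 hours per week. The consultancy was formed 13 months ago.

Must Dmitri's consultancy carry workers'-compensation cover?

Exception (a) does not apply: annual gross revenue is $585,000, not under $494,000.
Exception (b)'s conditions are all satisfied: no employee is paid on commission; remuneration is equity-only. However, paragraphs (d)–(f) must be considered: (d) operates against (b): a current Annual Declaration is held. (e) is not triggered (the Annual Approval is not current), so (d) stands. (b) is therefore removed.
Exception (c) fails — the business's age is 13 months, not below 12 months.
Every exception is unavailable, so the rule governs.

Yes — Dmitri's consultancy must carry workers'-compensation cover.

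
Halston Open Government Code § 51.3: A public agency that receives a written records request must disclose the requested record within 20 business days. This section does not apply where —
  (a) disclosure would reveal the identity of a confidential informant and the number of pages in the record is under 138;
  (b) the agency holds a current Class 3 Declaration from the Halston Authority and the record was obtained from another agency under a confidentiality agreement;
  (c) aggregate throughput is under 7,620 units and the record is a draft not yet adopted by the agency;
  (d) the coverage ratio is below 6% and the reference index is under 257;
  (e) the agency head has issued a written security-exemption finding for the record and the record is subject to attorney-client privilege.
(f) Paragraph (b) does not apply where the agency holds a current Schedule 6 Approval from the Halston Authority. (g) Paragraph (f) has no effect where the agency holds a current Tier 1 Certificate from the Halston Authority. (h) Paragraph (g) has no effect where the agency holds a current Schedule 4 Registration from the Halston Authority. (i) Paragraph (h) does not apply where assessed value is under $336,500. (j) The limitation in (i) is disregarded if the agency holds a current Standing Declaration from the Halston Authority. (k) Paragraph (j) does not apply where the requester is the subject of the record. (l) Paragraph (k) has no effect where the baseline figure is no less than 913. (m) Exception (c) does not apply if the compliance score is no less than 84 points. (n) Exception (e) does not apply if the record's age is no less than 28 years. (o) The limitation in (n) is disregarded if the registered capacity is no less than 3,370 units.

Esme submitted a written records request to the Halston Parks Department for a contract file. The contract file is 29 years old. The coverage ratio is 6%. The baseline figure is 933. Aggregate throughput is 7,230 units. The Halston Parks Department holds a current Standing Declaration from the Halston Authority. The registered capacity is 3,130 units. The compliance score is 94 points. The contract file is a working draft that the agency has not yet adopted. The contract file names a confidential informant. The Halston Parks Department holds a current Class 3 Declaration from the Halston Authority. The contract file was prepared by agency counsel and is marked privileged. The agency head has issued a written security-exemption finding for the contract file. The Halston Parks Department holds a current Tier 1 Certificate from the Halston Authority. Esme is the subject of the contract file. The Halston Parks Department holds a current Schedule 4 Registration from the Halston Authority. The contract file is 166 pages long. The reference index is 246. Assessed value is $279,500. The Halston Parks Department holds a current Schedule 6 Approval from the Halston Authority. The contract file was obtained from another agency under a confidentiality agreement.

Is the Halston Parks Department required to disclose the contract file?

Exception (a) does not apply: the number of pages in the record is 166, not under 138.
All of (b)'s requirements are met (a current Class 3 Declaration is held; the contract file was obtained under a confidentiality agreement). But: (f) is triggered — a current Schedule 6 Approval is held. (g) would limit (f) — a current Tier 1 Certificate is held — but (h) sets (g) aside: (h) operates against (g): a current Schedule 4 Registration is held. (i) would limit (h) — assessed value is $279,500, under the $336,500 limit — but (j) sets (i) aside: (j) is triggered — a current Standing Declaration is held. (k) would limit (j) — Esme is the subject of the contract file — but (l) sets (k) aside: (l) is triggered — the baseline figure is 933, meeting the 913 threshold. (b) is therefore removed.
Exception (c)'s conditions are all satisfied: aggregate throughput is 7,230 units, under the 7,620 units limit; the contract file is an unadopted draft. Turning to paragraph (m): (m) is triggered — the compliance score is 94 points, meeting the 84 points threshold. Exception (c) does not apply.
Exception (d) requires that the coverage ratio is below 6%; but the coverage ratio is 6%, not below 6%, so (d) is unavailable.
Exception (e) is satisfied on its face — a written security-exemption finding has been issued; the contract file is privileged. However, paragraphs (n)–(o) must be considered: (n) operates — the record's age is 29 years, meeting the 28 years threshold. (o) does not operate here (the registered capacity is 3,130 units, short of 3,370 units), so (n) stands. Exception (e) does not apply.
None of the exceptions is available; § 51.3 applies in full.

Yes — the Halston Parks Department must disclose the contract file.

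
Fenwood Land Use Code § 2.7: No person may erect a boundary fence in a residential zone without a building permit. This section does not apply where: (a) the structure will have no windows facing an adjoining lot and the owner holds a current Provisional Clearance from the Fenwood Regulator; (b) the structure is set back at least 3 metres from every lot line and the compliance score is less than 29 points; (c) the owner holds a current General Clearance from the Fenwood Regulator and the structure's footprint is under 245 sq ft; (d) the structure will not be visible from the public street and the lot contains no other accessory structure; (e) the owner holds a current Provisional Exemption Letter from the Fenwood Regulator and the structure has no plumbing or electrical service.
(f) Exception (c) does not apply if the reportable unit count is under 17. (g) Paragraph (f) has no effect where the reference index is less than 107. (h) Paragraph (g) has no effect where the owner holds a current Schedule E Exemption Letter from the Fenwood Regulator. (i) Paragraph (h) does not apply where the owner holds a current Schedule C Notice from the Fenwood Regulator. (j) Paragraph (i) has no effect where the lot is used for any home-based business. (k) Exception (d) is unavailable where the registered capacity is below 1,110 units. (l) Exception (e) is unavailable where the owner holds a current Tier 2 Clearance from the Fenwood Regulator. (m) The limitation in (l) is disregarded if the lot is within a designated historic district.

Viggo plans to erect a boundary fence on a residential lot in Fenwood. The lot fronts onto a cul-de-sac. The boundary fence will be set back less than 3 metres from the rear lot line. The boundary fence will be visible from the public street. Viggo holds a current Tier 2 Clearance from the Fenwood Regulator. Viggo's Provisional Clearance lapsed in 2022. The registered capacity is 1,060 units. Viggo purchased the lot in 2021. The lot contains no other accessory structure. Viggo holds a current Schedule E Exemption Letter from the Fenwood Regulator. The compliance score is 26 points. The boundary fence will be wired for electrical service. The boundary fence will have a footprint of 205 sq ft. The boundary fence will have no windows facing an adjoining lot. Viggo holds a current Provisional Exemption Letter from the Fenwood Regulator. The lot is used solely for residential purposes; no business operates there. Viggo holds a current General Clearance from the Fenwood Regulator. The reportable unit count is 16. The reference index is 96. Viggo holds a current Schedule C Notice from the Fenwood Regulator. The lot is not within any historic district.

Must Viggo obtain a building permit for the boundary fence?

No — exception (c) applies; Viggo does not need a building permit.

Exception (a) fails — there is no Provisional Clearance in force.
Exception (b) requires that the structure is set back at least 3 metres from every lot line; but the rear setback is under 3 m, so (b) is unavailable.
Exception (c) is satisfied on its face — a current General Clearance is held; the structure's footprint is 205 sq ft, under the 245 sq ft limit. Considering the limiting provisions: (f) would limit (c) — the reportable unit count is 16, under the 17 limit — but (g) sets (f) aside: (g) operates against (f): the reference index is 96, less than the 107 limit. (h) would limit (g) — a current Schedule E Exemption Letter is held — but (i) sets (h) aside: (i) operates against (h): a current Schedule C Notice is held. (j), which would lift (i), is not engaged — the lot is solely residential. Exception (c) stands.
Exception (d) fails — the structure will be visible from the street.
Exception (e) does not apply: electrical service is planned.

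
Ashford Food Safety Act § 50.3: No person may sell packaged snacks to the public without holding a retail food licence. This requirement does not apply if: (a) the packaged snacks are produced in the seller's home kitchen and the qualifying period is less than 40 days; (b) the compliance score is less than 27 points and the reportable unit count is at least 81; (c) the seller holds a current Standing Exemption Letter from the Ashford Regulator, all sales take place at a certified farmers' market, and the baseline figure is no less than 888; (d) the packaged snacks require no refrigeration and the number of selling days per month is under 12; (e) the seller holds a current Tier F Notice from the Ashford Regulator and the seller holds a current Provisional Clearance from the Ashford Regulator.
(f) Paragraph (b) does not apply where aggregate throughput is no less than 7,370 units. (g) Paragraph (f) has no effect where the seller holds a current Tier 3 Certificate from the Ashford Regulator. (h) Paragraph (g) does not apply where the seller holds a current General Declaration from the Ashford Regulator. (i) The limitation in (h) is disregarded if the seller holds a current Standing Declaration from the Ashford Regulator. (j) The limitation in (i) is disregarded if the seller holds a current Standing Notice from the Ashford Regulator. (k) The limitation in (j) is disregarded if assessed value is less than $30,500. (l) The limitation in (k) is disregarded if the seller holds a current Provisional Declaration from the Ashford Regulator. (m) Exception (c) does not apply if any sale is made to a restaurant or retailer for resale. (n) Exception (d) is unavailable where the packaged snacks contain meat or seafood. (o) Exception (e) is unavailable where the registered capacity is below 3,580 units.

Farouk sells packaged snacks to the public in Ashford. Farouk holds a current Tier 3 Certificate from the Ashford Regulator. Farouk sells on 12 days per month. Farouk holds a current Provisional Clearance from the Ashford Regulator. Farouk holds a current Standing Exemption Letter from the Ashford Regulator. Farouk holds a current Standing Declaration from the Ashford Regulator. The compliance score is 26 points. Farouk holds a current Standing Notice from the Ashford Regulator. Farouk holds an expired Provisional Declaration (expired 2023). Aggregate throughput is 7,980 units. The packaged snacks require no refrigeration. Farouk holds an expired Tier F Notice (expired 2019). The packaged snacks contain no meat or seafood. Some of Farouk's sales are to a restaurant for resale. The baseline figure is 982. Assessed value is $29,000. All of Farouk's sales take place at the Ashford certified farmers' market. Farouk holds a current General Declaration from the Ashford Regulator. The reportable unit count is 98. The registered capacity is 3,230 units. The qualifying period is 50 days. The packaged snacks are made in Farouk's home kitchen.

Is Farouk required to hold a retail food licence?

No — exception (b) applies; Farouk is not required to hold a retail food licence.

Exception (a) does not apply: the qualifying period is 50 days, not less than 40 days.
All of (b)'s requirements are met (the compliance score is 26 points, less than the 27 points limit; the reportable unit count is 98, meeting the 81 threshold). Under paragraphs (f)–(l): (f) is engaged (aggregate throughput is 7,980 units, meeting the 7,370 units threshold), but yields to (g): (g) applies — a current Tier 3 Certificate is held. (h) operates (a current General Declaration is held), but yields to (i): (i) operates against (h): a current Standing Declaration is held. (j) would limit (i) — a current Standing Notice is held — but (k) sets (j) aside: (k) operates against (j): assessed value is $29,000, less than the $30,500 limit. (l) does not operate here (there is no Provisional Declaration in force), so (k) stands. (b) remains available.
Exception (c)'s conditions are all satisfied: a current Standing Exemption Letter is held; all sales are at a certified farmers' market; the baseline figure is 982, meeting the 888 threshold. Turning to paragraph (m): (m) applies — some sales are to a restaurant for resale. (c) is therefore removed.
Exception (d) fails — the number of selling days per month is 12, not under 12.
Exception (e) requires that the seller holds a current Tier F Notice from the Ashford Regulator; but the Tier F Notice is not current, so (e) is unavailable.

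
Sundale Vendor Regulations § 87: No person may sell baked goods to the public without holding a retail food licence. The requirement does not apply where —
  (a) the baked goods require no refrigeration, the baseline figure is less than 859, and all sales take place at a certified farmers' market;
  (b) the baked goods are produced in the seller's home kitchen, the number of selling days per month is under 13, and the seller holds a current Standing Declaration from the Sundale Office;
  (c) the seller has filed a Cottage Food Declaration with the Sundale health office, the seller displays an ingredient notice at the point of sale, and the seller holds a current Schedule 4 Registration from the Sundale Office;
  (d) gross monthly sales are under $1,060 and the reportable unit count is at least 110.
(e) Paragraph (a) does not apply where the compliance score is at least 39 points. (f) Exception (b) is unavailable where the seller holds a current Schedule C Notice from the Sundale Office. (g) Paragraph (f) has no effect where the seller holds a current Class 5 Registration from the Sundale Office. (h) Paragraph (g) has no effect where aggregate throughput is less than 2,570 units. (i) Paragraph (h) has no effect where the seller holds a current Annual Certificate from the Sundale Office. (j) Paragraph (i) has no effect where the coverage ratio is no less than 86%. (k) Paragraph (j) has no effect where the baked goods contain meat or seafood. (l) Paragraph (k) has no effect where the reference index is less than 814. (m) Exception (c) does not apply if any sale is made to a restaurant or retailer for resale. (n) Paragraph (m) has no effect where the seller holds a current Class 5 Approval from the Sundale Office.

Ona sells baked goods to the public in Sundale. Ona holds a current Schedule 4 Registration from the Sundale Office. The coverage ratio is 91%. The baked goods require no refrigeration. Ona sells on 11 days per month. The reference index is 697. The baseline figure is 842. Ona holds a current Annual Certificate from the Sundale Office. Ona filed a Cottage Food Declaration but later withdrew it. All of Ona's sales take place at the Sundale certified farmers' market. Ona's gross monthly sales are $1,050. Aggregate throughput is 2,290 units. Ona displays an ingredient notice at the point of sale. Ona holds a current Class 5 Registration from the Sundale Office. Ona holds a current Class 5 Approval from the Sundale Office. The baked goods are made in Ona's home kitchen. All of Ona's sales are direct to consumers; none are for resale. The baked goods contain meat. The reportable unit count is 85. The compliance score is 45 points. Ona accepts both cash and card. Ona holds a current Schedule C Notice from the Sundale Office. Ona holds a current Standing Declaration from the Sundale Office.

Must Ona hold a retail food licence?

Exception (a)'s conditions are all satisfied: the baked goods are shelf-stable; the baseline figure is 842, less than the 859 limit; all sales are at a certified farmers' market. But: (e) applies — the compliance score is 45 points, meeting the 39 points threshold. So (a) is unavailable.
Exception (b) is satisfied on its face — the baked goods are home-kitchen produced; the number of selling days per month is 11, under the 13 limit; a current Standing Declaration is held. But applying paragraphs (f)–(l): (f) operates — a current Schedule C Notice is held. (g) operates (a current Class 5 Registration is held), but is overridden by (h): (h) operates against (g): aggregate throughput is 2,290 units, less than the 2,570 units limit. (i) is triggered (a current Annual Certificate is held), but is itself disapplied by (j): (j) operates — the coverage ratio is 91%, meeting the 86% threshold. (k) operates (the baked goods contain meat), but is set aside by (l): (l) operates against (k): the reference index is 697, less than the 814 limit. Exception (b) does not apply.
Exception (c) requires that the seller has filed a Cottage Food Declaration with the Sundale health office; but the Cottage Food Declaration was withdrawn, so (c) is unavailable.
Exception (d) fails — the reportable unit count is 85, short of 110.
Every exception is unavailable, so the rule governs.

Yes — Ona must hold a retail food licence.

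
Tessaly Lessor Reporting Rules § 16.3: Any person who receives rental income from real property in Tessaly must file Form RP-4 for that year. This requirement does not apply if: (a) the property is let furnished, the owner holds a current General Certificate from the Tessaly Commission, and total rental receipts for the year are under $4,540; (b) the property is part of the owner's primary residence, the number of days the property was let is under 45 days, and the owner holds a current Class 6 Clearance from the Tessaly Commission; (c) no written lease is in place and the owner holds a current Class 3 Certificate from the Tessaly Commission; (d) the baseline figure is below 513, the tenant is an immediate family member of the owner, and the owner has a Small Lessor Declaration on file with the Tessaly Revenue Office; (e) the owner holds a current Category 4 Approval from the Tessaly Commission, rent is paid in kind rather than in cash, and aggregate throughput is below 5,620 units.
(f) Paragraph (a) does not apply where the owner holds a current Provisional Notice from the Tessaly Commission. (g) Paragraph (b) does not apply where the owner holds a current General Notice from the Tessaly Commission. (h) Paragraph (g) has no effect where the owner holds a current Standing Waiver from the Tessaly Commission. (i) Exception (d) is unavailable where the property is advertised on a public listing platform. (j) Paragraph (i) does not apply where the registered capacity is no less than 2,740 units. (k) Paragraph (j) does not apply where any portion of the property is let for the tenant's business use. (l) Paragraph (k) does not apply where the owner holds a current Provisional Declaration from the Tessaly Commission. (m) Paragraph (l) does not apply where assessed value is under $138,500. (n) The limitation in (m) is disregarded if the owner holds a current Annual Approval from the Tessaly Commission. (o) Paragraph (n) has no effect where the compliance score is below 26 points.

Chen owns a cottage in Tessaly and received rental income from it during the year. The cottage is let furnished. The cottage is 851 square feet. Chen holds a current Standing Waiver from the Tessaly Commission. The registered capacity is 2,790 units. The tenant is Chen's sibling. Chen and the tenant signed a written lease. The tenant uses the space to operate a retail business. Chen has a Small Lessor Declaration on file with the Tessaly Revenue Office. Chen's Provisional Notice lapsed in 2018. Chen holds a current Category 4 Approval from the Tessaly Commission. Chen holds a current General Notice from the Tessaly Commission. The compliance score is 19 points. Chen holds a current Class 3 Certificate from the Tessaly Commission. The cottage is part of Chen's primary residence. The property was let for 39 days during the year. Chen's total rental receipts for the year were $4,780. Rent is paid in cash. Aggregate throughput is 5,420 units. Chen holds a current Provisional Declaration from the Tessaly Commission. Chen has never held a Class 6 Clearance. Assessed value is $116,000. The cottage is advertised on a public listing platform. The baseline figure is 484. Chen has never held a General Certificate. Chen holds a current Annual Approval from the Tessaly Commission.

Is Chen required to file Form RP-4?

Yes — Chen must file Form RP-4.

Exception (a) does not apply: the General Certificate is not current.
Exception (b) fails — the Class 6 Clearance is not current.
Exception (c) requires that no written lease is in place; but a written lease is in place, so (c) is unavailable.
All of (d)'s requirements are met (the baseline figure is 484, below the 513 limit; the tenant is an immediate family member; a Small Lessor Declaration is on file). However, paragraphs (i)–(o) must be considered: (i) operates against (d): the property is publicly advertised. (j) operates (the registered capacity is 2,790 units, meeting the 2,740 units threshold), but is displaced by (k): (k) is engaged — the space is let for business use. (l) is engaged (a current Provisional Declaration is held), but is set aside by (m): (m) is engaged — assessed value is $116,000, under the $138,500 limit. (n) would limit (m) — a current Annual Approval is held — but (o) sets (n) aside: (o) is engaged — the compliance score is 19 points, below the 26 points limit. So (d) is unavailable.
Exception (e) fails — rent is paid in cash.
No exception is made out. Chen falls within the general rule.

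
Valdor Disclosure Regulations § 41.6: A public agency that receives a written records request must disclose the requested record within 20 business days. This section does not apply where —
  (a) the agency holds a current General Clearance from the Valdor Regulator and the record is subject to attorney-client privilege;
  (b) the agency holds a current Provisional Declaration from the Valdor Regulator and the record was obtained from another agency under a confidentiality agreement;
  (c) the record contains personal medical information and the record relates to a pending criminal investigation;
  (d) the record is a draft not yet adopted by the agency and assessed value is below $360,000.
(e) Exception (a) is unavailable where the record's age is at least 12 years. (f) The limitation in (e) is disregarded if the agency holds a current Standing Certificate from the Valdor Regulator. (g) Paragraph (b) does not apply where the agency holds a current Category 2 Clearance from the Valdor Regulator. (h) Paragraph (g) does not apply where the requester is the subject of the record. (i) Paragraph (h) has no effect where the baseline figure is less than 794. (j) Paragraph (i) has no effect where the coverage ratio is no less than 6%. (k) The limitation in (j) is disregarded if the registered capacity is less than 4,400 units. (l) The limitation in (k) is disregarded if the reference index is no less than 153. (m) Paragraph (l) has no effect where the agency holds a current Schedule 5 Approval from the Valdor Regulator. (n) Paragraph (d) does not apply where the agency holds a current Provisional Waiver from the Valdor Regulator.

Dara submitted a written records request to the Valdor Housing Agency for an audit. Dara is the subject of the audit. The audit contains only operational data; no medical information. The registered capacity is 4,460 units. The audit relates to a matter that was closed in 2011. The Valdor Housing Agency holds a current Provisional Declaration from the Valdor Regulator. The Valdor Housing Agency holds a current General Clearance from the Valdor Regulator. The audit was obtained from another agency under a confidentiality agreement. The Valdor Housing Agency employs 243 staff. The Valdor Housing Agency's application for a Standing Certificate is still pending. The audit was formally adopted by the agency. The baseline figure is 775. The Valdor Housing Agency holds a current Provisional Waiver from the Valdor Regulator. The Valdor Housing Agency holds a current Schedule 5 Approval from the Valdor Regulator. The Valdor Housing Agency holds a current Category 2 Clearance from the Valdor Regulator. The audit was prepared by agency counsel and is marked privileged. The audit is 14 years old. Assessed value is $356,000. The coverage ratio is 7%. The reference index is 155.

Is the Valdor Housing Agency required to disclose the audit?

No — exception (b) applies; the Valdor Housing Agency is not required to disclose the audit.

All of (a)'s requirements are met (a current General Clearance is held; the audit is privileged). But applying paragraphs (e)–(f): (e) is triggered — the record's age is 14 years, meeting the 12 years threshold. (f) is not engaged (the Standing Certificate is not current), so (e) stands. So (a) is unavailable.
Exception (b) is satisfied on its face — a current Provisional Declaration is held; the audit was obtained under a confidentiality agreement. Applying paragraphs (g)–(m): (g) would limit (b) — a current Category 2 Clearance is held — but (h) sets (g) aside: (h) operates — Dara is the subject of the audit. (i) would limit (h) — the baseline figure is 775, less than the 794 limit — but (j) sets (i) aside: (j) is triggered — the coverage ratio is 7%, meeting the 6% threshold. (k) is not engaged (the registered capacity is 4,460 units, not less than 4,400 units), so (j) stands. (b) remains available.
Exception (c) fails — the audit contains only operational data.
Exception (d) requires that the record is a draft not yet adopted by the agency; but the audit has been formally adopted, so (d) is unavailable.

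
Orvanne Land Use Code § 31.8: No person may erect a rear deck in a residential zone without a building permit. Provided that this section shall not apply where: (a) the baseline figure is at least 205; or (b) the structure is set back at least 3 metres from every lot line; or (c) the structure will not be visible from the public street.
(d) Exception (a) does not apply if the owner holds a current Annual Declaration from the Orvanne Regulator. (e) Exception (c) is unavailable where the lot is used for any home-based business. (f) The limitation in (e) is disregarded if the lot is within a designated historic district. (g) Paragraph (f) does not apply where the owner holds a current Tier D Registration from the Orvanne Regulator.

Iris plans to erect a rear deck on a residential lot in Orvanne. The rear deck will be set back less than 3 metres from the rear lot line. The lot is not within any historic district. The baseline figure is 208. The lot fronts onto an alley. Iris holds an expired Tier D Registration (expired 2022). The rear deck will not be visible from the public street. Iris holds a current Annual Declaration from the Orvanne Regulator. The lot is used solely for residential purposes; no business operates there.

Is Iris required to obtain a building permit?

No — exception (c) applies; Iris does not need a building permit.

All of (a)'s requirements are met (the baseline figure is 208, meeting the 205 threshold). But applying paragraph (d): (d) operates against (a): a current Annual Declaration is held. (a) is therefore removed.
Exception (b) requires that the structure is set back at least 3 metres from every lot line; but the rear setback is under 3 m, so (b) is unavailable.
All of (c)'s requirements are met (the structure will not be visible from the street). Considering the limiting provisions: (e) does not operate here — the lot is solely residential. (c) remains available.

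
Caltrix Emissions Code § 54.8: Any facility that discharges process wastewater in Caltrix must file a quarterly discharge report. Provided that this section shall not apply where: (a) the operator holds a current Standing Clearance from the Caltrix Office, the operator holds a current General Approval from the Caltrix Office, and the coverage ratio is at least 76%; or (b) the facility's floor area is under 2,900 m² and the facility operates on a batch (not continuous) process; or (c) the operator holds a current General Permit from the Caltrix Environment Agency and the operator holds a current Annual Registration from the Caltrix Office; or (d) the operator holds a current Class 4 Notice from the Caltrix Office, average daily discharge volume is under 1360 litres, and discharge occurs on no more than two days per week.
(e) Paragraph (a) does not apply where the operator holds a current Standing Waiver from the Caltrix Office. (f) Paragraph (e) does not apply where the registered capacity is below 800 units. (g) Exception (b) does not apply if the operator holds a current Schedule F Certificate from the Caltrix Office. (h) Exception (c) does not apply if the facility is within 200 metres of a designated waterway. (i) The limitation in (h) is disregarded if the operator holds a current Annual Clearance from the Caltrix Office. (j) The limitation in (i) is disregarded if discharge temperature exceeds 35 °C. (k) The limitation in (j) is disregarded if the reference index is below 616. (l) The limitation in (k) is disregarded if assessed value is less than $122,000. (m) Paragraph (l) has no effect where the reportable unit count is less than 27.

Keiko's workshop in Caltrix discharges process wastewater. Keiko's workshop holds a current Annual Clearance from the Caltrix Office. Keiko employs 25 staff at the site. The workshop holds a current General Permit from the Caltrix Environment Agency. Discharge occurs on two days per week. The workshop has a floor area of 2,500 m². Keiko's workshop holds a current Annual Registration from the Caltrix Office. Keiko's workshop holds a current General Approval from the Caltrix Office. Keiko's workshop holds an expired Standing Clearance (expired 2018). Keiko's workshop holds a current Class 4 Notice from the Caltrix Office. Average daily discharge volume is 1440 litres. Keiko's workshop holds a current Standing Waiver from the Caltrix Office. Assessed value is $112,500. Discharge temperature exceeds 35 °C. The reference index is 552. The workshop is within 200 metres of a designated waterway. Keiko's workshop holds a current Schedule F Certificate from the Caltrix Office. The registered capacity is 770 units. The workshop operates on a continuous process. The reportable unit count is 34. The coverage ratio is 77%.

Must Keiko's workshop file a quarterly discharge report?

Yes — Keiko's workshop must file a quarterly discharge report.

Exception (a) does not apply: the Standing Clearance is not current.
Exception (b) fails — the facility operates on a continuous process.
Exception (c)'s conditions are all satisfied: a current General Permit is held; a current Annual Registration is held. But applying paragraphs (h)–(m): (h) is triggered — the workshop is within 200 m of a designated waterway. (i) is engaged (a current Annual Clearance is held), but is itself disapplied by (j): (j) is engaged — discharge temperature exceeds 35 °C. (k) is engaged (the reference index is 552, below the 616 limit), but is set aside by (l): (l) is triggered — assessed value is $112,500, less than the $122,000 limit. (m), which would lift (l), is not triggered — the reportable unit count is 34, not less than 27. Exception (c) does not apply.
Exception (d) requires that average daily discharge volume is under 1360 litres; but average daily discharge volume is 1440 litres, not under 1360 litres, so (d) is unavailable.
No exception is made out. Keiko's workshop falls within the general rule.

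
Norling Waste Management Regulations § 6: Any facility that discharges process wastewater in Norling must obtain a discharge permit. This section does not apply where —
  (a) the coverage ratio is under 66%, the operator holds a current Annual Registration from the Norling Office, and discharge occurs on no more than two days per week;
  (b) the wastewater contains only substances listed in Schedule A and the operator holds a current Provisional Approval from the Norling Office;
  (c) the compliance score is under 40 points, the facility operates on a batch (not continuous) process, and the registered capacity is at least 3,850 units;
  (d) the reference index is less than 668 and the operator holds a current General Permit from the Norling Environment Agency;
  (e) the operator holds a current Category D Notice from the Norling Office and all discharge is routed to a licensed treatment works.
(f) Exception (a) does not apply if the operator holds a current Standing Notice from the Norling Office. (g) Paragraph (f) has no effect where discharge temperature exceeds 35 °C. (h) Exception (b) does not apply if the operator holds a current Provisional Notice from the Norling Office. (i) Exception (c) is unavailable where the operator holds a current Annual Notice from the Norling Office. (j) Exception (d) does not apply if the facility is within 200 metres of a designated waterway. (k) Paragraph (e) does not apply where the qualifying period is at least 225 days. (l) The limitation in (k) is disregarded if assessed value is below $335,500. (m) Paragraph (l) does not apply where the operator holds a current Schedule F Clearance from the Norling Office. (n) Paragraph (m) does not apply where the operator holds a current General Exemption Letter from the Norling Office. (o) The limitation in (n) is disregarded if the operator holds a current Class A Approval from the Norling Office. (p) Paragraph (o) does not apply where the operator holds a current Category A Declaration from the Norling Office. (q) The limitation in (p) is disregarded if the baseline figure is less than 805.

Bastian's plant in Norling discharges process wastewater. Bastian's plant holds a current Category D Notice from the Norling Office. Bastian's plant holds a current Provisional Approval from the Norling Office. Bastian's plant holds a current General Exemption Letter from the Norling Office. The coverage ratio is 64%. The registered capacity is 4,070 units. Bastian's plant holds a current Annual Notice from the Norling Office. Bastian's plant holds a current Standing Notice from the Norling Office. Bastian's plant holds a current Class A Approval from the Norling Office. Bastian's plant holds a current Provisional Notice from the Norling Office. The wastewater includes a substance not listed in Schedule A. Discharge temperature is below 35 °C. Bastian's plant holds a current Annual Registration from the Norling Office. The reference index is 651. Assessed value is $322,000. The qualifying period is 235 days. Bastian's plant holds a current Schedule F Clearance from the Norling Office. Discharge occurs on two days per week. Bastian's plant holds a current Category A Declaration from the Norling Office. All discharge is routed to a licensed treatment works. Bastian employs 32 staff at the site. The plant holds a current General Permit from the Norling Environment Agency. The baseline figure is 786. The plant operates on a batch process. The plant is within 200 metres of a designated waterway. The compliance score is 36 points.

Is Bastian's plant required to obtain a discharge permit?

Yes — Bastian's plant must obtain a discharge permit.

Exception (a) is satisfied on its face — the coverage ratio is 64%, under the 66% limit; a current Annual Registration is held; discharge occurs on no more than two days per week. Turning to paragraphs (f)–(g): (f) operates against (a): a current Standing Notice is held. (g), which would lift (f), is not engaged — discharge temperature is below 35 °C. Exception (a) does not apply.
Exception (b) fails — the wastewater includes a non-Schedule-A substance.
Exception (c) is satisfied on its face — the compliance score is 36 points, under the 40 points limit; the facility operates on a batch process; the registered capacity is 4,070 units, meeting the 3,850 units threshold. But applying paragraph (i): (i) operates against (c): a current Annual Notice is held. So (c) is unavailable.
Exception (d)'s conditions are all satisfied: the reference index is 651, less than the 668 limit; a current General Permit is held. Turning to paragraph (j): (j) operates against (d): the plant is within 200 m of a designated waterway. Exception (d) does not apply.
Exception (e): a current Category D Notice is held; discharge is routed to a licensed treatment works — every condition holds. However, paragraphs (k)–(q) must be considered: (k) operates against (e): the qualifying period is 235 days, meeting the 225 days threshold. (l) would limit (k) — assessed value is $322,000, below the $335,500 limit — but (m) sets (l) aside: (m) operates against (l): a current Schedule F Clearance is held. (n) is engaged (a current General Exemption Letter is held), but is displaced by (o): (o) is triggered — a current Class A Approval is held. (p) is triggered (a current Category A Declaration is held), but is overridden by (q): (q) operates against (p): the baseline figure is 786, less than the 805 limit. Exception (e) does not apply.
No exception is made out. Bastian's plant falls within the general rule.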